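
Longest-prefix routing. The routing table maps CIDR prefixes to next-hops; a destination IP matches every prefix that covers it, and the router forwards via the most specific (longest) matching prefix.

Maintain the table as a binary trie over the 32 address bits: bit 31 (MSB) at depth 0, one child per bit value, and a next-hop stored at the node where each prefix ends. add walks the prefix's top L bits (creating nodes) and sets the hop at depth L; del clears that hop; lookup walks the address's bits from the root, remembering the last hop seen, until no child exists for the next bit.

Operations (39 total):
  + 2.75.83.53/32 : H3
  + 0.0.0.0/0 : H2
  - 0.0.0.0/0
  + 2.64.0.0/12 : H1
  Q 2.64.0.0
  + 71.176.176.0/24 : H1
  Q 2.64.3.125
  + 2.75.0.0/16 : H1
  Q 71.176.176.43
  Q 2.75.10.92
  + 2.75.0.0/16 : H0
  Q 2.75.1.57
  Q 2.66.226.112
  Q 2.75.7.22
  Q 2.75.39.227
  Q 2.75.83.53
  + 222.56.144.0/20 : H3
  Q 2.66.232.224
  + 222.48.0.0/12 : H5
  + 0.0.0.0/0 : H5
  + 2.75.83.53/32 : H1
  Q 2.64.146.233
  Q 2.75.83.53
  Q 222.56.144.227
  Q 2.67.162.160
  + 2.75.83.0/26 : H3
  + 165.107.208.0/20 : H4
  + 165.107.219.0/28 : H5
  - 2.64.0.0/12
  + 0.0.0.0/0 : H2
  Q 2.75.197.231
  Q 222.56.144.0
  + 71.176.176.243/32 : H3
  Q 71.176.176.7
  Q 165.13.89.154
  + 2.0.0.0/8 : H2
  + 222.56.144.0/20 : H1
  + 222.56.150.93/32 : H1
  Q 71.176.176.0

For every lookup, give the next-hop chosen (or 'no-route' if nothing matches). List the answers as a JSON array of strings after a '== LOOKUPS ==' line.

Process each operation:
  add 2.75.83.53/32 -> H3 at depth 32
  add 0.0.0.0/0 -> H2 at depth 0
  - 0.0.0.0/0 clear@0
  add 2.64.0.0/12 -> H1 at depth 12
  ? 2.64.0.0  path d0:-→d1:-→d2:-→d3:-→d4:-→d5:-→d6:-→d7:-→d8:-→d9:-→d10:-→d11:-→d12:H1  best=H1
  add 71.176.176.0/24 -> H1 at depth 24
  ? 2.64.3.125  path d0:-→d1:-→d2:-→d3:-→d4:-→d5:-→d6:-→d7:-→d8:-→d9:-→d10:-→d11:-→d12:H1  best=H1
  add 2.75.0.0/16 -> H1 at depth 16
  ? 71.176.176.43  path d0:-→d1:-→d2:-→d3:-→d4:-→d5:-→d6:-→d7:-→d8:-→d9:-→d10:-→d11:-→d12:-→d13:-→d14:-→d15:-→d16:-→d17:-→d18:-→d19:-→d20:-→d21:-→d22:-→d23:-→d24:H1  best=H1
  ? 2.75.10.92  path d0:-→d1:-→d2:-→d3:-→d4:-→d5:-→d6:-→d7:-→d8:-→d9:-→d10:-→d11:-→d12:H1→d13:-→d14:-→d15:-→d16:H1→d17:-  best=H1
  add 2.75.0.0/16 -> H0 at depth 16
  ? 2.75.1.57  path d0:-→d1:-→d2:-→d3:-→d4:-→d5:-→d6:-→d7:-→d8:-→d9:-→d10:-→d11:-→d12:H1→d13:-→d14:-→d15:-→d16:H0→d17:-  best=H0
  ? 2.66.226.112  path d0:-→d1:-→d2:-→d3:-→d4:-→d5:-→d6:-→d7:-→d8:-→d9:-→d10:-→d11:-→d12:H1  best=H1
  ? 2.75.7.22  path d0:-→d1:-→d2:-→d3:-→d4:-→d5:-→d6:-→d7:-→d8:-→d9:-→d10:-→d11:-→d12:H1→d13:-→d14:-→d15:-→d16:H0→d17:-  best=H0
  ? 2.75.39.227  path d0:-→d1:-→d2:-→d3:-→d4:-→d5:-→d6:-→d7:-→d8:-→d9:-→d10:-→d11:-→d12:H1→d13:-→d14:-→d15:-→d16:H0→d17:-  best=H0
  ? 2.75.83.53  path d0:-→d1:-→d2:-→d3:-→d4:-→d5:-→d6:-→d7:-→d8:-→d9:-→d10:-→d11:-→d12:H1→d13:-→d14:-→d15:-→d16:H0→d17:-→d18:-→d19:-→d20:-→d21:-→d22:-→d23:-→d24:-→d25:-→d26:-→d27:-→d28:-→d29:-→d30:-→d31:-→d32:H3  best=H3
  add 222.56.144.0/20 -> H3 at depth 20
  ? 2.66.232.224  path d0:-→d1:-→d2:-→d3:-→d4:-→d5:-→d6:-→d7:-→d8:-→d9:-→d10:-→d11:-→d12:H1  best=H1
  add 222.48.0.0/12 -> H5 at depth 12
  add 0.0.0.0/0 -> H5 at depth 0
  add 2.75.83.53/32 -> H1 at depth 32
  ? 2.64.146.233  path d0:H5→d1:-→d2:-→d3:-→d4:-→d5:-→d6:-→d7:-→d8:-→d9:-→d10:-→d11:-→d12:H1  best=H1
  ? 2.75.83.53  path d0:H5→d1:-→d2:-→d3:-→d4:-→d5:-→d6:-→d7:-→d8:-→d9:-→d10:-→d11:-→d12:H1→d13:-→d14:-→d15:-→d16:H0→d17:-→d18:-→d19:-→d20:-→d21:-→d22:-→d23:-→d24:-→d25:-→d26:-→d27:-→d28:-→d29:-→d30:-→d31:-→d32:H1  best=H1
  ? 222.56.144.227  path d0:H5→d1:-→d2:-→d3:-→d4:-→d5:-→d6:-→d7:-→d8:-→d9:-→d10:-→d11:-→d12:H5→d13:-→d14:-→d15:-→d16:-→d17:-→d18:-→d19:-→d20:H3  best=H3
  ? 2.67.162.160  path d0:H5→d1:-→d2:-→d3:-→d4:-→d5:-→d6:-→d7:-→d8:-→d9:-→d10:-→d11:-→d12:H1  best=H1
  add 2.75.83.0/26 -> H3 at depth 26
  add 165.107.208.0/20 -> H4 at depth 20
  add 165.107.219.0/28 -> H5 at depth 28
  - 2.64.0.0/12 clear@12
  add 0.0.0.0/0 -> H2 at depth 0
  ? 2.75.197.231  path d0:H2→d1:-→d2:-→d3:-→d4:-→d5:-→d6:-→d7:-→d8:-→d9:-→d10:-→d11:-→d12:-→d13:-→d14:-→d15:-→d16:H0  best=H0
  ? 222.56.144.0  path d0:H2→d1:-→d2:-→d3:-→d4:-→d5:-→d6:-→d7:-→d8:-→d9:-→d10:-→d11:-→d12:H5→d13:-→d14:-→d15:-→d16:-→d17:-→d18:-→d19:-→d20:H3  best=H3
  add 71.176.176.243/32 -> H3 at depth 32
  ? 71.176.176.7  path d0:H2→d1:-→d2:-→d3:-→d4:-→d5:-→d6:-→d7:-→d8:-→d9:-→d10:-→d11:-→d12:-→d13:-→d14:-→d15:-→d16:-→d17:-→d18:-→d19:-→d20:-→d21:-→d22:-→d23:-→d24:H1  best=H1
  ? 165.13.89.154  path d0:H2→d1:-→d2:-→d3:-→d4:-→d5:-→d6:-→d7:-→d8:-→d9:-  best=H2
  add 2.0.0.0/8 -> H2 at depth 8
  add 222.56.144.0/20 -> H1 at depth 20
  add 222.56.150.93/32 -> H1 at depth 32
  ? 71.176.176.0  path d0:H2→d1:-→d2:-→d3:-→d4:-→d5:-→d6:-→d7:-→d8:-→d9:-→d10:-→d11:-→d12:-→d13:-→d14:-→d15:-→d16:-→d17:-→d18:-→d19:-→d20:-→d21:-→d22:-→d23:-→d24:H1  best=H1

== LOOKUPS ==
["H1","H1","H1","H1","H0","H1","H0","H0","H3","H1","H1","H1","H3","H1","H0","H3","H1","H2","H1"]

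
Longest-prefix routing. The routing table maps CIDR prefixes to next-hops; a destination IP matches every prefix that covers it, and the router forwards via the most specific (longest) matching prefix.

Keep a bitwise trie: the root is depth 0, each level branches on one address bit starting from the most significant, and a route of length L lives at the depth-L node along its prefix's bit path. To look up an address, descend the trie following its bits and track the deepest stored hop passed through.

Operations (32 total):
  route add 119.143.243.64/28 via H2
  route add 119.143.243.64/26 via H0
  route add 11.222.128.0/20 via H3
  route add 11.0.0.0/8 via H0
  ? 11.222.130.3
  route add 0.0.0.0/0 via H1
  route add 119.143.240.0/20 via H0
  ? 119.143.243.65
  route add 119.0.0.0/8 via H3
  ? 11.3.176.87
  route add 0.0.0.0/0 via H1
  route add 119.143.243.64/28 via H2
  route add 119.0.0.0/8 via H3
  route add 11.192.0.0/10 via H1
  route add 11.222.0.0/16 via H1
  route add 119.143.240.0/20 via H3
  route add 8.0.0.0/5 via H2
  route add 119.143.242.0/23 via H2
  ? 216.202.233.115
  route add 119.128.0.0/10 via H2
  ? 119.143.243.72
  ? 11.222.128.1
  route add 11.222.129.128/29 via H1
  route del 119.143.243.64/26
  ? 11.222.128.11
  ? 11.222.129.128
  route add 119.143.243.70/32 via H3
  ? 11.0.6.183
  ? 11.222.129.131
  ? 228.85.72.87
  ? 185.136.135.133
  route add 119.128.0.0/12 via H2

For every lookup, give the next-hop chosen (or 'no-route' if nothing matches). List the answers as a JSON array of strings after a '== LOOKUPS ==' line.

Apply in order:
  add 119.143.243.64/28 -> H2 at depth 28
  add 119.143.243.64/26 -> H0 at depth 26
  add 11.222.128.0/20 -> H3 at depth 20
  add 11.0.0.0/8 -> H0 at depth 8
  Q 11.222.130.3: descend 00001011110111101000 ; hops seen [H0,H3] ; pick H3
  add 0.0.0.0/0 -> H1 at depth 0
  add 119.143.240.0/20 -> H0 at depth 20
  Q 119.143.243.65: descend 0111011110001111111100110100 ; hops seen [H1,H0,H0,H2] ; pick H2
  add 119.0.0.0/8 -> H3 at depth 8
  Q 11.3.176.87: descend 00001011 ; hops seen [H1,H0] ; pick H0
  add 0.0.0.0/0 -> H1 at depth 0
  add 119.143.243.64/28 -> H2 at depth 28
  add 119.0.0.0/8 -> H3 at depth 8
  add 11.192.0.0/10 -> H1 at depth 10
  add 11.222.0.0/16 -> H1 at depth 16
  add 119.143.240.0/20 -> H3 at depth 20
  add 8.0.0.0/5 -> H2 at depth 5
  add 119.143.242.0/23 -> H2 at depth 23
  Q 216.202.233.115: descend ε ; hops seen [H1] ; pick H1
  add 119.128.0.0/10 -> H2 at depth 10
  Q 119.143.243.72: descend 0111011110001111111100110100 ; hops seen [H1,H3,H2,H3,H2,H0,H2] ; pick H2
  Q 11.222.128.1: descend 00001011110111101000 ; hops seen [H1,H2,H0,H1,H1,H3] ; pick H3
  add 11.222.129.128/29 -> H1 at depth 29
  del 119.143.243.64/26 (clear depth 26)
  Q 11.222.128.11: descend 00001011110111101000000 ; hops seen [H1,H2,H0,H1,H1,H3] ; pick H3
  Q 11.222.129.128: descend 00001011110111101000000110000 ; hops seen [H1,H2,H0,H1,H1,H3,H1] ; pick H1
  add 119.143.243.70/32 -> H3 at depth 32
  Q 11.0.6.183: descend 00001011 ; hops seen [H1,H2,H0] ; pick H0
  Q 11.222.129.131: descend 00001011110111101000000110000 ; hops seen [H1,H2,H0,H1,H1,H3,H1] ; pick H1
  Q 228.85.72.87: descend ε ; hops seen [H1] ; pick H1
  Q 185.136.135.133: descend ε ; hops seen [H1] ; pick H1
  add 119.128.0.0/12 -> H2 at depth 12

== LOOKUPS ==
["H3","H2","H0","H1","H2","H3","H3","H1","H0","H1","H1","H1"]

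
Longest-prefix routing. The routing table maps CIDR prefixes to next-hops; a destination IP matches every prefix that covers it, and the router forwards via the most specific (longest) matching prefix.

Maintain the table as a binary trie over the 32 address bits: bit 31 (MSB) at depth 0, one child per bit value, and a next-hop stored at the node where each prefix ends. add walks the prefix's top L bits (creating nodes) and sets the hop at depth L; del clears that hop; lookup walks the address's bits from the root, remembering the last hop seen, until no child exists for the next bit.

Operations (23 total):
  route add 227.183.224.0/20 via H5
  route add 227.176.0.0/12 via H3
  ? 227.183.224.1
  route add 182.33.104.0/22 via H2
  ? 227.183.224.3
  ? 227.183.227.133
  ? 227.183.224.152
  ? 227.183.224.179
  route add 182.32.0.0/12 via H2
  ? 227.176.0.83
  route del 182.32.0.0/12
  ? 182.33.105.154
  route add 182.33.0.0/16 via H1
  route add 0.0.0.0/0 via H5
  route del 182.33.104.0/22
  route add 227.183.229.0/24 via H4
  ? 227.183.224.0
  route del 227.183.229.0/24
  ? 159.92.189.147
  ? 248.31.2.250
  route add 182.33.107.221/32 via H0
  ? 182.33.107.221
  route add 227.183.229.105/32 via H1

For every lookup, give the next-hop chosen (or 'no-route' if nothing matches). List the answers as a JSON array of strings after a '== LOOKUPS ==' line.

Apply in order:
  + 227.183.224.0/20 (H5) depth=20
  + 227.176.0.0/12 (H3) depth=12
  Q 227.183.224.1: descend 11100011101101111110 ; hops seen [H3,H5] ; pick H5
  + 182.33.104.0/22 (H2) depth=22
  Q 227.183.224.3: descend 11100011101101111110 ; hops seen [H3,H5] ; pick H5
  Q 227.183.227.133: descend 11100011101101111110 ; hops seen [H3,H5] ; pick H5
  Q 227.183.224.152: descend 11100011101101111110 ; hops seen [H3,H5] ; pick H5
  Q 227.183.224.179: descend 11100011101101111110 ; hops seen [H3,H5] ; pick H5
  + 182.32.0.0/12 (H2) depth=12
  Q 227.176.0.83: descend 1110001110110 ; hops seen [H3] ; pick H3
  - 182.32.0.0/12 clear@12
  Q 182.33.105.154: descend 1011011000100001011010 ; hops seen [H2] ; pick H2
  + 182.33.0.0/16 (H1) depth=16
  + 0.0.0.0/0 (H5) depth=0
  - 182.33.104.0/22 clear@22
  + 227.183.229.0/24 (H4) depth=24
  Q 227.183.224.0: descend 111000111011011111100 ; hops seen [H5,H3,H5] ; pick H5
  - 227.183.229.0/24 clear@24
  Q 159.92.189.147: descend 10 ; hops seen [H5] ; pick H5
  Q 248.31.2.250: descend 111 ; hops seen [H5] ; pick H5
  + 182.33.107.221/32 (H0) depth=32
  Q 182.33.107.221: descend 10110110001000010110101111011101 ; hops seen [H5,H1,H0] ; pick H0
  + 227.183.229.105/32 (H1) depth=32

== LOOKUPS ==
["H5","H5","H5","H5","H5","H3","H2","H5","H5","H5","H0"]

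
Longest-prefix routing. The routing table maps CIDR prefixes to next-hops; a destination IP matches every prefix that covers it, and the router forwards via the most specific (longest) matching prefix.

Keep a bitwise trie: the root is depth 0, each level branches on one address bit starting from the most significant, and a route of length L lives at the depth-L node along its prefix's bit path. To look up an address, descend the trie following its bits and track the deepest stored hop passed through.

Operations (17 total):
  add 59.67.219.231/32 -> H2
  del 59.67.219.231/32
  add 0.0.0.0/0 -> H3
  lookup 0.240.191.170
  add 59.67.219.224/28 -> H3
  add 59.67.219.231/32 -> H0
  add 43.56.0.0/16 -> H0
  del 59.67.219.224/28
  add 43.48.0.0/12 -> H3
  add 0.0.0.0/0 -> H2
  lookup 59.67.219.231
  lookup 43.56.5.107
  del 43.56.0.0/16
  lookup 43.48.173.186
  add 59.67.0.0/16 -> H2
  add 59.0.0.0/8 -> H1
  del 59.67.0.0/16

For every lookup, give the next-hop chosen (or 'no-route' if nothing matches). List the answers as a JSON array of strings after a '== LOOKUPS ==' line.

Apply in order:
  add 59.67.219.231/32 -> H2 at depth 32
  - 59.67.219.231/32 clear@32
  add 0.0.0.0/0 -> H3 at depth 0
  lookup 0.240.191.170: bits 00 walk d0:H3→d1:-→d2:- -> H3
  add 59.67.219.224/28 -> H3 at depth 28
  add 59.67.219.231/32 -> H0 at depth 32
  add 43.56.0.0/16 -> H0 at depth 16
  - 59.67.219.224/28 clear@28
  add 43.48.0.0/12 -> H3 at depth 12
  add 0.0.0.0/0 -> H2 at depth 0
  lookup 59.67.219.231: bits 00111011010000111101101111100111 walk d0:H2→d1:-→d2:-→d3:-→d4:-→d5:-→d6:-→d7:-→d8:-→d9:-→d10:-→d11:-→d12:-→d13:-→d14:-→d15:-→d16:-→d17:-→d18:-→d19:-→d20:-→d21:-→d22:-→d23:-→d24:-→d25:-→d26:-→d27:-→d28:-→d29:-→d30:-→d31:-→d32:H0 -> H0
  lookup 43.56.5.107: bits 0010101100111000 walk d0:H2→d1:-→d2:-→d3:-→d4:-→d5:-→d6:-→d7:-→d8:-→d9:-→d10:-→d11:-→d12:H3→d13:-→d14:-→d15:-→d16:H0 -> H0
  - 43.56.0.0/16 clear@16
  lookup 43.48.173.186: bits 001010110011 walk d0:H2→d1:-→d2:-→d3:-→d4:-→d5:-→d6:-→d7:-→d8:-→d9:-→d10:-→d11:-→d12:H3 -> H3
  add 59.67.0.0/16 -> H2 at depth 16
  add 59.0.0.0/8 -> H1 at depth 8
  - 59.67.0.0/16 clear@16

== LOOKUPS ==
["H3","H0","H0","H3"]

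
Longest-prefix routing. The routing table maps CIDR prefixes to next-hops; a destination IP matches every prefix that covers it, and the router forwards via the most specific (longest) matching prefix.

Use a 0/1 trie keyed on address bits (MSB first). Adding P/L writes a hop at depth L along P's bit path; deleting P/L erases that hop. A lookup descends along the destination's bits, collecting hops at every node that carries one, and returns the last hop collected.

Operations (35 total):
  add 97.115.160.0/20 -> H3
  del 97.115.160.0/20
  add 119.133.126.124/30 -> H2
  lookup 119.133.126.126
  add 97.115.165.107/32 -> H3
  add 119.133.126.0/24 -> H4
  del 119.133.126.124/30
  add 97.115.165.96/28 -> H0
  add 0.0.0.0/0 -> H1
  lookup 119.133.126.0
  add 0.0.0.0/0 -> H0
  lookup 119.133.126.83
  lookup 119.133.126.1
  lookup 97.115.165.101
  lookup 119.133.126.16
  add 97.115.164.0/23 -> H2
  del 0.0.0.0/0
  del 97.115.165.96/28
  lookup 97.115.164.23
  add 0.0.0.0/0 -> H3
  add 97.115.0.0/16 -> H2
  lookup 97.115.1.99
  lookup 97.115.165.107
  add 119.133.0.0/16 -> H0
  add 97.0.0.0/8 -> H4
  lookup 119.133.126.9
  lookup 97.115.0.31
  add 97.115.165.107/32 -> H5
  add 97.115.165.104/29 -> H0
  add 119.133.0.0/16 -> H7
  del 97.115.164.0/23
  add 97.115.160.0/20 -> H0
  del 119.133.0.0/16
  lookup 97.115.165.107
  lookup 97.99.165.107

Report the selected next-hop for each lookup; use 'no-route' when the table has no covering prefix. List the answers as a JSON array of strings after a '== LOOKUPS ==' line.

Apply in order:
  + 97.115.160.0/20 (H3) depth=20
  del 97.115.160.0/20 (clear depth 20)
  + 119.133.126.124/30 (H2) depth=30
  Q 119.133.126.126: descend 011101111000010101111110011111 ; hops seen [H2] ; pick H2
  + 97.115.165.107/32 (H3) depth=32
  + 119.133.126.0/24 (H4) depth=24
  del 119.133.126.124/30 (clear depth 30)
  + 97.115.165.96/28 (H0) depth=28
  + 0.0.0.0/0 (H1) depth=0
  Q 119.133.126.0: descend 0111011110000101011111100 ; hops seen [H1,H4] ; pick H4
  + 0.0.0.0/0 (H0) depth=0
  Q 119.133.126.83: descend 01110111100001010111111001 ; hops seen [H0,H4] ; pick H4
  Q 119.133.126.1: descend 0111011110000101011111100 ; hops seen [H0,H4] ; pick H4
  Q 97.115.165.101: descend 0110000101110011101001010110 ; hops seen [H0,H0] ; pick H0
  Q 119.133.126.16: descend 0111011110000101011111100 ; hops seen [H0,H4] ; pick H4
  + 97.115.164.0/23 (H2) depth=23
  del 0.0.0.0/0 (clear depth 0)
  del 97.115.165.96/28 (clear depth 28)
  Q 97.115.164.23: descend 01100001011100111010010 ; hops seen [H2] ; pick H2
  + 0.0.0.0/0 (H3) depth=0
  + 97.115.0.0/16 (H2) depth=16
  Q 97.115.1.99: descend 0110000101110011 ; hops seen [H3,H2] ; pick H2
  Q 97.115.165.107: descend 01100001011100111010010101101011 ; hops seen [H3,H2,H2,H3] ; pick H3
  + 119.133.0.0/16 (H0) depth=16
  + 97.0.0.0/8 (H4) depth=8
  Q 119.133.126.9: descend 0111011110000101011111100 ; hops seen [H3,H0,H4] ; pick H4
  Q 97.115.0.31: descend 0110000101110011 ; hops seen [H3,H4,H2] ; pick H2
  + 97.115.165.107/32 (H5) depth=32
  + 97.115.165.104/29 (H0) depth=29
  + 119.133.0.0/16 (H7) depth=16
  del 97.115.164.0/23 (clear depth 23)
  + 97.115.160.0/20 (H0) depth=20
  del 119.133.0.0/16 (clear depth 16)
  Q 97.115.165.107: descend 01100001011100111010010101101011 ; hops seen [H3,H4,H2,H0,H0,H5] ; pick H5
  Q 97.99.165.107: descend 01100001011 ; hops seen [H3,H4] ; pick H4

== LOOKUPS ==
["H2","H4","H4","H4","H0","H4","H2","H2","H3","H4","H2","H5","H4"]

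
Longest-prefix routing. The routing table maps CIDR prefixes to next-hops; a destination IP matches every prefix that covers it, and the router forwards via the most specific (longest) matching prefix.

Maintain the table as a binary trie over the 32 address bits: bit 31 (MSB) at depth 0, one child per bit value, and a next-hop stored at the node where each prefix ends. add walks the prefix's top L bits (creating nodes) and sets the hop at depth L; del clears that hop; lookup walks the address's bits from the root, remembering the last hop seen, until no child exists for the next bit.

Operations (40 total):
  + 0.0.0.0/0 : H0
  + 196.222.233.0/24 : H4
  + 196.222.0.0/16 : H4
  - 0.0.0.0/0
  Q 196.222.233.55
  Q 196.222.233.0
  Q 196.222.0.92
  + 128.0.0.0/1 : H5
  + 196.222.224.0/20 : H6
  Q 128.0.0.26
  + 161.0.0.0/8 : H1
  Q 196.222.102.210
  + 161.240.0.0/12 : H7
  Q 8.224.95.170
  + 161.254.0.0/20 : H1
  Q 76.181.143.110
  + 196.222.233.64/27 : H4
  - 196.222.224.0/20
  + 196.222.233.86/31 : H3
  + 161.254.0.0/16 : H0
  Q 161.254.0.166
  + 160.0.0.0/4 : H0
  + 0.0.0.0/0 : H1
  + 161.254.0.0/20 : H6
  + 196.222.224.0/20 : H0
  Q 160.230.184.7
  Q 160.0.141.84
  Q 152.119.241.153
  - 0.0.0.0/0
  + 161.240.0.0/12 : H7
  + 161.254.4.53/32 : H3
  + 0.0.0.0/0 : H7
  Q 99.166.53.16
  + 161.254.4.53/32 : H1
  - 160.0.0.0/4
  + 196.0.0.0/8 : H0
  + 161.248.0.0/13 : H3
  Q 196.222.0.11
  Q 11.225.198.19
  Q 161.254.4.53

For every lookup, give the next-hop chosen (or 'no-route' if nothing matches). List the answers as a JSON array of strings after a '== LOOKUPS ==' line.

Apply in order:
  + 0.0.0.0/0 (H0) depth=0
  + 196.222.233.0/24 (H4) depth=24
  + 196.222.0.0/16 (H4) depth=16
  del 0.0.0.0/0 (clear depth 0)
  ? 196.222.233.55  path d0:-→d1:-→d2:-→d3:-→d4:-→d5:-→d6:-→d7:-→d8:-→d9:-→d10:-→d11:-→d12:-→d13:-→d14:-→d15:-→d16:H4→d17:-→d18:-→d19:-→d20:-→d21:-→d22:-→d23:-→d24:H4  best=H4
  ? 196.222.233.0  path d0:-→d1:-→d2:-→d3:-→d4:-→d5:-→d6:-→d7:-→d8:-→d9:-→d10:-→d11:-→d12:-→d13:-→d14:-→d15:-→d16:H4→d17:-→d18:-→d19:-→d20:-→d21:-→d22:-→d23:-→d24:H4  best=H4
  ? 196.222.0.92  path d0:-→d1:-→d2:-→d3:-→d4:-→d5:-→d6:-→d7:-→d8:-→d9:-→d10:-→d11:-→d12:-→d13:-→d14:-→d15:-→d16:H4  best=H4
  + 128.0.0.0/1 (H5) depth=1
  + 196.222.224.0/20 (H6) depth=20
  ? 128.0.0.26  path d0:-→d1:H5  best=H5
  + 161.0.0.0/8 (H1) depth=8
  ? 196.222.102.210  path d0:-→d1:H5→d2:-→d3:-→d4:-→d5:-→d6:-→d7:-→d8:-→d9:-→d10:-→d11:-→d12:-→d13:-→d14:-→d15:-→d16:H4  best=H4
  + 161.240.0.0/12 (H7) depth=12
  ? 8.224.95.170  path d0:-  best=no-route
  + 161.254.0.0/20 (H1) depth=20
  ? 76.181.143.110  path d0:-  best=no-route
  + 196.222.233.64/27 (H4) depth=27
  del 196.222.224.0/20 (clear depth 20)
  + 196.222.233.86/31 (H3) depth=31
  + 161.254.0.0/16 (H0) depth=16
  ? 161.254.0.166  path d0:-→d1:H5→d2:-→d3:-→d4:-→d5:-→d6:-→d7:-→d8:H1→d9:-→d10:-→d11:-→d12:H7→d13:-→d14:-→d15:-→d16:H0→d17:-→d18:-→d19:-→d20:H1  best=H1
  + 160.0.0.0/4 (H0) depth=4
  + 0.0.0.0/0 (H1) depth=0
  + 161.254.0.0/20 (H6) depth=20
  + 196.222.224.0/20 (H0) depth=20
  ? 160.230.184.7  path d0:H1→d1:H5→d2:-→d3:-→d4:H0→d5:-→d6:-→d7:-  best=H0
  ? 160.0.141.84  path d0:H1→d1:H5→d2:-→d3:-→d4:H0→d5:-→d6:-→d7:-  best=H0
  ? 152.119.241.153  path d0:H1→d1:H5→d2:-  best=H5
  del 0.0.0.0/0 (clear depth 0)
  + 161.240.0.0/12 (H7) depth=12
  + 161.254.4.53/32 (H3) depth=32
  + 0.0.0.0/0 (H7) depth=0
  ? 99.166.53.16  path d0:H7  best=H7
  + 161.254.4.53/32 (H1) depth=32
  del 160.0.0.0/4 (clear depth 4)
  + 196.0.0.0/8 (H0) depth=8
  + 161.248.0.0/13 (H3) depth=13
  ? 196.222.0.11  path d0:H7→d1:H5→d2:-→d3:-→d4:-→d5:-→d6:-→d7:-→d8:H0→d9:-→d10:-→d11:-→d12:-→d13:-→d14:-→d15:-→d16:H4  best=H4
  ? 11.225.198.19  path d0:H7  best=H7
  ? 161.254.4.53  path d0:H7→d1:H5→d2:-→d3:-→d4:-→d5:-→d6:-→d7:-→d8:H1→d9:-→d10:-→d11:-→d12:H7→d13:H3→d14:-→d15:-→d16:H0→d17:-→d18:-→d19:-→d20:H6→d21:-→d22:-→d23:-→d24:-→d25:-→d26:-→d27:-→d28:-→d29:-→d30:-→d31:-→d32:H1  best=H1

== LOOKUPS ==
["H4","H4","H4","H5","H4","no-route","no-route","H1","H0","H0","H5","H7","H4","H7","H1"]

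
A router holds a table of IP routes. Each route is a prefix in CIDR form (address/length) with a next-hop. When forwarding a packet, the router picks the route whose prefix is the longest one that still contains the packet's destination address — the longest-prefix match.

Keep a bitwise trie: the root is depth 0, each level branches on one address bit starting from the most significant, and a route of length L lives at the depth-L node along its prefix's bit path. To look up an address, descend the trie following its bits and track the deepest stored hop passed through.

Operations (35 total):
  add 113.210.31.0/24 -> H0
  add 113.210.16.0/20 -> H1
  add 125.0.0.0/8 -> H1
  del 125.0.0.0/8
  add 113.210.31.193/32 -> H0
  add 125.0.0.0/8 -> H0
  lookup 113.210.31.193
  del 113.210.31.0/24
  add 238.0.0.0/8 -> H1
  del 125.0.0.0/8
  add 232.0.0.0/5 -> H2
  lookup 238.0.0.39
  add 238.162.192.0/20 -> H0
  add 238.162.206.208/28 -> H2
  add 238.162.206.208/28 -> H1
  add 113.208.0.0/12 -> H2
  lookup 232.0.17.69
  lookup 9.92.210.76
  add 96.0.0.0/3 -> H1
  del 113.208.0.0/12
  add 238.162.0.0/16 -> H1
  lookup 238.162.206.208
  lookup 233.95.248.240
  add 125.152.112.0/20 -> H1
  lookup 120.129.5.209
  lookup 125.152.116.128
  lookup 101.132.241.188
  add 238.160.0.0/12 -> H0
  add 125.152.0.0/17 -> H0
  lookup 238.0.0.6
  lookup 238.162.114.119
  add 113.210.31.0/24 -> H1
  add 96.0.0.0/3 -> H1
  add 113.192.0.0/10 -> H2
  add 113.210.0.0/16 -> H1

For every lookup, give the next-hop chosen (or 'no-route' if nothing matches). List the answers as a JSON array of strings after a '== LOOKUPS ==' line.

Process each operation:
  + 113.210.31.0/24 (H0) depth=24
  + 113.210.16.0/20 (H1) depth=20
  + 125.0.0.0/8 (H1) depth=8
  del 125.0.0.0/8 (clear depth 8)
  + 113.210.31.193/32 (H0) depth=32
  + 125.0.0.0/8 (H0) depth=8
  Q 113.210.31.193: descend 01110001110100100001111111000001 ; hops seen [H1,H0,H0] ; pick H0
  del 113.210.31.0/24 (clear depth 24)
  + 238.0.0.0/8 (H1) depth=8
  del 125.0.0.0/8 (clear depth 8)
  + 232.0.0.0/5 (H2) depth=5
  Q 238.0.0.39: descend 11101110 ; hops seen [H2,H1] ; pick H1
  + 238.162.192.0/20 (H0) depth=20
  + 238.162.206.208/28 (H2) depth=28
  + 238.162.206.208/28 (H1) depth=28
  + 113.208.0.0/12 (H2) depth=12
  Q 232.0.17.69: descend 11101 ; hops seen [H2] ; pick H2
  Q 9.92.210.76: descend 0 ; hops seen [∅] ; pick no-route
  + 96.0.0.0/3 (H1) depth=3
  del 113.208.0.0/12 (clear depth 12)
  + 238.162.0.0/16 (H1) depth=16
  Q 238.162.206.208: descend 1110111010100010110011101101 ; hops seen [H2,H1,H1,H0,H1] ; pick H1
  Q 233.95.248.240: descend 11101 ; hops seen [H2] ; pick H2
  + 125.152.112.0/20 (H1) depth=20
  Q 120.129.5.209: descend 01111 ; hops seen [H1] ; pick H1
  Q 125.152.116.128: descend 01111101100110000111 ; hops seen [H1,H1] ; pick H1
  Q 101.132.241.188: descend 011 ; hops seen [H1] ; pick H1
  + 238.160.0.0/12 (H0) depth=12
  + 125.152.0.0/17 (H0) depth=17
  Q 238.0.0.6: descend 11101110 ; hops seen [H2,H1] ; pick H1
  Q 238.162.114.119: descend 1110111010100010 ; hops seen [H2,H1,H0,H1] ; pick H1
  + 113.210.31.0/24 (H1) depth=24
  + 96.0.0.0/3 (H1) depth=3
  + 113.192.0.0/10 (H2) depth=10
  + 113.210.0.0/16 (H1) depth=16

== LOOKUPS ==
["H0","H1","H2","no-route","H1","H2","H1","H1","H1","H1","H1"]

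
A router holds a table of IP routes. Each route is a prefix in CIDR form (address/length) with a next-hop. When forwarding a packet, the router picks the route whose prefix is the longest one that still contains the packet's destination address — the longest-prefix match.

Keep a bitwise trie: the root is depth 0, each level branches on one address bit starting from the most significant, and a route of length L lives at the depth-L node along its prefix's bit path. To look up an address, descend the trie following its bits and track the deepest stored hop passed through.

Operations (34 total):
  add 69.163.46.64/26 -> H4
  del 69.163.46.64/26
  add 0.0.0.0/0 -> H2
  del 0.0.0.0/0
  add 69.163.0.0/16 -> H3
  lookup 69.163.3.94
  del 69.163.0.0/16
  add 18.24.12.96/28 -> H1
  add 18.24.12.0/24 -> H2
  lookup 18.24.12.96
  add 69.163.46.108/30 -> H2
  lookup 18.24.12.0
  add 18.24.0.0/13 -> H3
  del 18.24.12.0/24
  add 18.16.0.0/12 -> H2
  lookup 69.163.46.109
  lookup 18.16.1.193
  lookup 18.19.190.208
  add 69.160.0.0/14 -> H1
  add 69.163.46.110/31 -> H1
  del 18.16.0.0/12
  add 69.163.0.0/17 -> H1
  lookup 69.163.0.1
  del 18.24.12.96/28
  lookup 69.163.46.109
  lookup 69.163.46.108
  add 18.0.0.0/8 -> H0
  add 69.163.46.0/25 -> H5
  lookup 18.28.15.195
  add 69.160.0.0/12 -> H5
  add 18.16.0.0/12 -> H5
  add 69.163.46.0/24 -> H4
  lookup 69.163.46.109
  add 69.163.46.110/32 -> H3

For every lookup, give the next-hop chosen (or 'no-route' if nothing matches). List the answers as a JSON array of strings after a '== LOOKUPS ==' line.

Apply in order:
  add 69.163.46.64/26 -> H4 at depth 26
  - 69.163.46.64/26 clear@26
  add 0.0.0.0/0 -> H2 at depth 0
  - 0.0.0.0/0 clear@0
  add 69.163.0.0/16 -> H3 at depth 16
  ? 69.163.3.94  path d0:-→d1:-→d2:-→d3:-→d4:-→d5:-→d6:-→d7:-→d8:-→d9:-→d10:-→d11:-→d12:-→d13:-→d14:-→d15:-→d16:H3→d17:-→d18:-  best=H3
  - 69.163.0.0/16 clear@16
  add 18.24.12.96/28 -> H1 at depth 28
  add 18.24.12.0/24 -> H2 at depth 24
  ? 18.24.12.96  path d0:-→d1:-→d2:-→d3:-→d4:-→d5:-→d6:-→d7:-→d8:-→d9:-→d10:-→d11:-→d12:-→d13:-→d14:-→d15:-→d16:-→d17:-→d18:-→d19:-→d20:-→d21:-→d22:-→d23:-→d24:H2→d25:-→d26:-→d27:-→d28:H1  best=H1
  add 69.163.46.108/30 -> H2 at depth 30
  ? 18.24.12.0  path d0:-→d1:-→d2:-→d3:-→d4:-→d5:-→d6:-→d7:-→d8:-→d9:-→d10:-→d11:-→d12:-→d13:-→d14:-→d15:-→d16:-→d17:-→d18:-→d19:-→d20:-→d21:-→d22:-→d23:-→d24:H2→d25:-  best=H2
  add 18.24.0.0/13 -> H3 at depth 13
  - 18.24.12.0/24 clear@24
  add 18.16.0.0/12 -> H2 at depth 12
  ? 69.163.46.109  path d0:-→d1:-→d2:-→d3:-→d4:-→d5:-→d6:-→d7:-→d8:-→d9:-→d10:-→d11:-→d12:-→d13:-→d14:-→d15:-→d16:-→d17:-→d18:-→d19:-→d20:-→d21:-→d22:-→d23:-→d24:-→d25:-→d26:-→d27:-→d28:-→d29:-→d30:H2  best=H2
  ? 18.16.1.193  path d0:-→d1:-→d2:-→d3:-→d4:-→d5:-→d6:-→d7:-→d8:-→d9:-→d10:-→d11:-→d12:H2  best=H2
  ? 18.19.190.208  path d0:-→d1:-→d2:-→d3:-→d4:-→d5:-→d6:-→d7:-→d8:-→d9:-→d10:-→d11:-→d12:H2  best=H2
  add 69.160.0.0/14 -> H1 at depth 14
  add 69.163.46.110/31 -> H1 at depth 31
  - 18.16.0.0/12 clear@12
  add 69.163.0.0/17 -> H1 at depth 17
  ? 69.163.0.1  path d0:-→d1:-→d2:-→d3:-→d4:-→d5:-→d6:-→d7:-→d8:-→d9:-→d10:-→d11:-→d12:-→d13:-→d14:H1→d15:-→d16:-→d17:H1→d18:-  best=H1
  - 18.24.12.96/28 clear@28
  ? 69.163.46.109  path d0:-→d1:-→d2:-→d3:-→d4:-→d5:-→d6:-→d7:-→d8:-→d9:-→d10:-→d11:-→d12:-→d13:-→d14:H1→d15:-→d16:-→d17:H1→d18:-→d19:-→d20:-→d21:-→d22:-→d23:-→d24:-→d25:-→d26:-→d27:-→d28:-→d29:-→d30:H2  best=H2
  ? 69.163.46.108  path d0:-→d1:-→d2:-→d3:-→d4:-→d5:-→d6:-→d7:-→d8:-→d9:-→d10:-→d11:-→d12:-→d13:-→d14:H1→d15:-→d16:-→d17:H1→d18:-→d19:-→d20:-→d21:-→d22:-→d23:-→d24:-→d25:-→d26:-→d27:-→d28:-→d29:-→d30:H2  best=H2
  add 18.0.0.0/8 -> H0 at depth 8
  add 69.163.46.0/25 -> H5 at depth 25
  ? 18.28.15.195  path d0:-→d1:-→d2:-→d3:-→d4:-→d5:-→d6:-→d7:-→d8:H0→d9:-→d10:-→d11:-→d12:-→d13:H3  best=H3
  add 69.160.0.0/12 -> H5 at depth 12
  add 18.16.0.0/12 -> H5 at depth 12
  add 69.163.46.0/24 -> H4 at depth 24
  ? 69.163.46.109  path d0:-→d1:-→d2:-→d3:-→d4:-→d5:-→d6:-→d7:-→d8:-→d9:-→d10:-→d11:-→d12:H5→d13:-→d14:H1→d15:-→d16:-→d17:H1→d18:-→d19:-→d20:-→d21:-→d22:-→d23:-→d24:H4→d25:H5→d26:-→d27:-→d28:-→d29:-→d30:H2  best=H2
  add 69.163.46.110/32 -> H3 at depth 32

== LOOKUPS ==
["H3","H1","H2","H2","H2","H2","H1","H2","H2","H3","H2"]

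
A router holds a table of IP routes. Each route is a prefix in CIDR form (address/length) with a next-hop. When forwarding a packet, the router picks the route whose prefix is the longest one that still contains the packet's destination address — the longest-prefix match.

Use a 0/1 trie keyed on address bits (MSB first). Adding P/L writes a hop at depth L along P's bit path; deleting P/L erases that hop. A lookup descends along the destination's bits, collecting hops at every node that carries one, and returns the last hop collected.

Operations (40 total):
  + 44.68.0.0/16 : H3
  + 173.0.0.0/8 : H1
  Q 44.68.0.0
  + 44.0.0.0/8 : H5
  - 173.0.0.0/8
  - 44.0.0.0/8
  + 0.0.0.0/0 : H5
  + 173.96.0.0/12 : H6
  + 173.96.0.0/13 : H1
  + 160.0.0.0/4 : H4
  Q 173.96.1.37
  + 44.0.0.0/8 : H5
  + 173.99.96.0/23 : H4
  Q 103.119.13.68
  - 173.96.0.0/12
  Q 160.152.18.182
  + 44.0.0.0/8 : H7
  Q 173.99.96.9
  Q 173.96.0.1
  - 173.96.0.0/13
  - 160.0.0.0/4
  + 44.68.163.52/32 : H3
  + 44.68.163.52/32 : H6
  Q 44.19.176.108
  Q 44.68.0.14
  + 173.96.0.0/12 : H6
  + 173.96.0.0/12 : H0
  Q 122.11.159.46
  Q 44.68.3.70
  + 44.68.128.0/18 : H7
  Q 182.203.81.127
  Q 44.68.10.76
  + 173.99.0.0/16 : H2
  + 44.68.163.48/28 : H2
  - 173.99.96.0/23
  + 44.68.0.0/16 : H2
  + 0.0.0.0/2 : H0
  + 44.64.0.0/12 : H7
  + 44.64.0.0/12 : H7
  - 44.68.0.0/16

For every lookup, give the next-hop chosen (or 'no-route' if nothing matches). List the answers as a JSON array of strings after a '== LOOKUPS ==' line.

Process each operation:
  + 44.68.0.0/16 (H3) depth=16
  + 173.0.0.0/8 (H1) depth=8
  lookup 44.68.0.0: bits 0010110001000100 walk d0:-→d1:-→d2:-→d3:-→d4:-→d5:-→d6:-→d7:-→d8:-→d9:-→d10:-→d11:-→d12:-→d13:-→d14:-→d15:-→d16:H3 -> H3
  + 44.0.0.0/8 (H5) depth=8
  del 173.0.0.0/8 (clear depth 8)
  del 44.0.0.0/8 (clear depth 8)
  + 0.0.0.0/0 (H5) depth=0
  + 173.96.0.0/12 (H6) depth=12
  + 173.96.0.0/13 (H1) depth=13
  + 160.0.0.0/4 (H4) depth=4
  lookup 173.96.1.37: bits 1010110101100 walk d0:H5→d1:-→d2:-→d3:-→d4:H4→d5:-→d6:-→d7:-→d8:-→d9:-→d10:-→d11:-→d12:H6→d13:H1 -> H1
  + 44.0.0.0/8 (H5) depth=8
  + 173.99.96.0/23 (H4) depth=23
  lookup 103.119.13.68: bits 0 walk d0:H5→d1:- -> H5
  del 173.96.0.0/12 (clear depth 12)
  lookup 160.152.18.182: bits 1010 walk d0:H5→d1:-→d2:-→d3:-→d4:H4 -> H4
  + 44.0.0.0/8 (H7) depth=8
  lookup 173.99.96.9: bits 10101101011000110110000 walk d0:H5→d1:-→d2:-→d3:-→d4:H4→d5:-→d6:-→d7:-→d8:-→d9:-→d10:-→d11:-→d12:-→d13:H1→d14:-→d15:-→d16:-→d17:-→d18:-→d19:-→d20:-→d21:-→d22:-→d23:H4 -> H4
  lookup 173.96.0.1: bits 10101101011000 walk d0:H5→d1:-→d2:-→d3:-→d4:H4→d5:-→d6:-→d7:-→d8:-→d9:-→d10:-→d11:-→d12:-→d13:H1→d14:- -> H1
  del 173.96.0.0/13 (clear depth 13)
  del 160.0.0.0/4 (clear depth 4)
  + 44.68.163.52/32 (H3) depth=32
  + 44.68.163.52/32 (H6) depth=32
  lookup 44.19.176.108: bits 001011000 walk d0:H5→d1:-→d2:-→d3:-→d4:-→d5:-→d6:-→d7:-→d8:H7→d9:- -> H7
  lookup 44.68.0.14: bits 0010110001000100 walk d0:H5→d1:-→d2:-→d3:-→d4:-→d5:-→d6:-→d7:-→d8:H7→d9:-→d10:-→d11:-→d12:-→d13:-→d14:-→d15:-→d16:H3 -> H3
  + 173.96.0.0/12 (H6) depth=12
  + 173.96.0.0/12 (H0) depth=12
  lookup 122.11.159.46: bits 0 walk d0:H5→d1:- -> H5
  lookup 44.68.3.70: bits 0010110001000100 walk d0:H5→d1:-→d2:-→d3:-→d4:-→d5:-→d6:-→d7:-→d8:H7→d9:-→d10:-→d11:-→d12:-→d13:-→d14:-→d15:-→d16:H3 -> H3
  + 44.68.128.0/18 (H7) depth=18
  lookup 182.203.81.127: bits 101 walk d0:H5→d1:-→d2:-→d3:- -> H5
  lookup 44.68.10.76: bits 0010110001000100 walk d0:H5→d1:-→d2:-→d3:-→d4:-→d5:-→d6:-→d7:-→d8:H7→d9:-→d10:-→d11:-→d12:-→d13:-→d14:-→d15:-→d16:H3 -> H3
  + 173.99.0.0/16 (H2) depth=16
  + 44.68.163.48/28 (H2) depth=28
  del 173.99.96.0/23 (clear depth 23)
  + 44.68.0.0/16 (H2) depth=16
  + 0.0.0.0/2 (H0) depth=2
  + 44.64.0.0/12 (H7) depth=12
  + 44.64.0.0/12 (H7) depth=12
  del 44.68.0.0/16 (clear depth 16)

== LOOKUPS ==
["H3","H1","H5","H4","H4","H1","H7","H3","H5","H3","H5","H3"]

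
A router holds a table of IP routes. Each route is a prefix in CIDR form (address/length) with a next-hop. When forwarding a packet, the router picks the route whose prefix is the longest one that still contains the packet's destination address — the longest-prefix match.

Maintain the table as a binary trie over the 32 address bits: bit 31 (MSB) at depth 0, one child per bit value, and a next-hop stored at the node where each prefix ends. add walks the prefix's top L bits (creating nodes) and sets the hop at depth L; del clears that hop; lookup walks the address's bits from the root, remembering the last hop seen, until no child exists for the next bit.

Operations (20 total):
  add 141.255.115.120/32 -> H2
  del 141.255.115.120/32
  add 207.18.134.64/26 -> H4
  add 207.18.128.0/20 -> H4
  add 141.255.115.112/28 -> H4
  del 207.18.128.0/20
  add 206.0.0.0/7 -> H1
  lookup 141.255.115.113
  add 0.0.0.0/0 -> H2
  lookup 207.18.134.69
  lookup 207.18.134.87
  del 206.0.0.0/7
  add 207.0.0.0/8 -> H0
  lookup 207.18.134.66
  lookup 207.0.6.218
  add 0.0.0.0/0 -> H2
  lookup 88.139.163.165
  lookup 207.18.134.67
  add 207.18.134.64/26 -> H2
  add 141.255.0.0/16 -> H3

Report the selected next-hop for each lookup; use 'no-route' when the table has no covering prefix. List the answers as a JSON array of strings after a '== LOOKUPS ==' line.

Trace:
  add 141.255.115.120/32 -> H2 at depth 32
  del 141.255.115.120/32 (clear depth 32)
  add 207.18.134.64/26 -> H4 at depth 26
  add 207.18.128.0/20 -> H4 at depth 20
  add 141.255.115.112/28 -> H4 at depth 28
  del 207.18.128.0/20 (clear depth 20)
  add 206.0.0.0/7 -> H1 at depth 7
  Q 141.255.115.113: descend 1000110111111111011100110111 ; hops seen [H4] ; pick H4
  add 0.0.0.0/0 -> H2 at depth 0
  Q 207.18.134.69: descend 11001111000100101000011001 ; hops seen [H2,H1,H4] ; pick H4
  Q 207.18.134.87: descend 11001111000100101000011001 ; hops seen [H2,H1,H4] ; pick H4
  del 206.0.0.0/7 (clear depth 7)
  add 207.0.0.0/8 -> H0 at depth 8
  Q 207.18.134.66: descend 11001111000100101000011001 ; hops seen [H2,H0,H4] ; pick H4
  Q 207.0.6.218: descend 11001111000 ; hops seen [H2,H0] ; pick H0
  add 0.0.0.0/0 -> H2 at depth 0
  Q 88.139.163.165: descend ε ; hops seen [H2] ; pick H2
  Q 207.18.134.67: descend 11001111000100101000011001 ; hops seen [H2,H0,H4] ; pick H4
  add 207.18.134.64/26 -> H2 at depth 26
  add 141.255.0.0/16 -> H3 at depth 16

== LOOKUPS ==
["H4","H4","H4","H4","H0","H2","H4"]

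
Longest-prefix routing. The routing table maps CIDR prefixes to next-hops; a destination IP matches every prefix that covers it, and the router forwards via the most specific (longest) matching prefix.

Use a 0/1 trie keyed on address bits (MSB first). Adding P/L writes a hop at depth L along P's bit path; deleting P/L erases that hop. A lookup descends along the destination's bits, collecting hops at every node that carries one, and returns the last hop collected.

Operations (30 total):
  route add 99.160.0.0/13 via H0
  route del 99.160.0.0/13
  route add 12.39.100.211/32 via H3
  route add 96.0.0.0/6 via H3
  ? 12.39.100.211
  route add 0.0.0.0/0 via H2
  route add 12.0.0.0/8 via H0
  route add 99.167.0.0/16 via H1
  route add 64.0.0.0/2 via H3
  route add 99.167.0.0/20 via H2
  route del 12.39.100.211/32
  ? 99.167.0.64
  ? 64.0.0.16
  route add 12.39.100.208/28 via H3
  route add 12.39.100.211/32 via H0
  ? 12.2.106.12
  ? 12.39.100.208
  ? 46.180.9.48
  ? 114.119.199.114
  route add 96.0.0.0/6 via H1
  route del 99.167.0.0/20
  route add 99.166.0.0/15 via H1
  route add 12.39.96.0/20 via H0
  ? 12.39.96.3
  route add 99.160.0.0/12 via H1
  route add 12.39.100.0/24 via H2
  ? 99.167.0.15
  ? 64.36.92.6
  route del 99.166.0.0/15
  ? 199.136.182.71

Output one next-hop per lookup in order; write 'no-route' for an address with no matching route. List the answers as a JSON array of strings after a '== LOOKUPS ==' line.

Process each operation:
  add 99.160.0.0/13 -> H0 at depth 13
  - 99.160.0.0/13 clear@13
  add 12.39.100.211/32 -> H3 at depth 32
  add 96.0.0.0/6 -> H3 at depth 6
  Q 12.39.100.211: descend 00001100001001110110010011010011 ; hops seen [H3] ; pick H3
  add 0.0.0.0/0 -> H2 at depth 0
  add 12.0.0.0/8 -> H0 at depth 8
  add 99.167.0.0/16 -> H1 at depth 16
  add 64.0.0.0/2 -> H3 at depth 2
  add 99.167.0.0/20 -> H2 at depth 20
  - 12.39.100.211/32 clear@32
  Q 99.167.0.64: descend 01100011101001110000 ; hops seen [H2,H3,H3,H1,H2] ; pick H2
  Q 64.0.0.16: descend 01 ; hops seen [H2,H3] ; pick H3
  add 12.39.100.208/28 -> H3 at depth 28
  add 12.39.100.211/32 -> H0 at depth 32
  Q 12.2.106.12: descend 0000110000 ; hops seen [H2,H0] ; pick H0
  Q 12.39.100.208: descend 000011000010011101100100110100 ; hops seen [H2,H0,H3] ; pick H3
  Q 46.180.9.48: descend 00 ; hops seen [H2] ; pick H2
  Q 114.119.199.114: descend 011 ; hops seen [H2,H3] ; pick H3
  add 96.0.0.0/6 -> H1 at depth 6
  - 99.167.0.0/20 clear@20
  add 99.166.0.0/15 -> H1 at depth 15
  add 12.39.96.0/20 -> H0 at depth 20
  Q 12.39.96.3: descend 000011000010011101100 ; hops seen [H2,H0,H0] ; pick H0
  add 99.160.0.0/12 -> H1 at depth 12
  add 12.39.100.0/24 -> H2 at depth 24
  Q 99.167.0.15: descend 01100011101001110000 ; hops seen [H2,H3,H1,H1,H1,H1] ; pick H1
  Q 64.36.92.6: descend 01 ; hops seen [H2,H3] ; pick H3
  - 99.166.0.0/15 clear@15
  Q 199.136.182.71: descend ε ; hops seen [H2] ; pick H2

== LOOKUPS ==
["H3","H2","H3","H0","H3","H2","H3","H0","H1","H3","H2"]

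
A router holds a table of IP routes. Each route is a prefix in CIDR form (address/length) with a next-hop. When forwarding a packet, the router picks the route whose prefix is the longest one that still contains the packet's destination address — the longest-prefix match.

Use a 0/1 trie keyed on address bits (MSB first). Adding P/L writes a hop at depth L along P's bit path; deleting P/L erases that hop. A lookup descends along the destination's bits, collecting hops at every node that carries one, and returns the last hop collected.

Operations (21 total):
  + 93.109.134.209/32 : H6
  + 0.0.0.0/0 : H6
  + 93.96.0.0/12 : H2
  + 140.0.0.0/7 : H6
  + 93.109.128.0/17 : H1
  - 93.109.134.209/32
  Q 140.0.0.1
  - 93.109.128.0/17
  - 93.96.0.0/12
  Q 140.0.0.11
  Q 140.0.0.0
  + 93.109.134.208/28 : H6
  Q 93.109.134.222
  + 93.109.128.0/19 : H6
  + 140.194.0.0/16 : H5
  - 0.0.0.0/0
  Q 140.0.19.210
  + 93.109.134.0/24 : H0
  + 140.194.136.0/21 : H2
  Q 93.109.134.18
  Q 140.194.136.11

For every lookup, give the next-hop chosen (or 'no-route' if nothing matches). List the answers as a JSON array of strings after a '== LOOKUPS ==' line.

Apply in order:
  + 93.109.134.209/32 (H6) depth=32
  + 0.0.0.0/0 (H6) depth=0
  + 93.96.0.0/12 (H2) depth=12
  + 140.0.0.0/7 (H6) depth=7
  + 93.109.128.0/17 (H1) depth=17
  - 93.109.134.209/32 clear@32
  ? 140.0.0.1  path d0:H6→d1:-→d2:-→d3:-→d4:-→d5:-→d6:-→d7:H6  best=H6
  - 93.109.128.0/17 clear@17
  - 93.96.0.0/12 clear@12
  ? 140.0.0.11  path d0:H6→d1:-→d2:-→d3:-→d4:-→d5:-→d6:-→d7:H6  best=H6
  ? 140.0.0.0  path d0:H6→d1:-→d2:-→d3:-→d4:-→d5:-→d6:-→d7:H6  best=H6
  + 93.109.134.208/28 (H6) depth=28
  ? 93.109.134.222  path d0:H6→d1:-→d2:-→d3:-→d4:-→d5:-→d6:-→d7:-→d8:-→d9:-→d10:-→d11:-→d12:-→d13:-→d14:-→d15:-→d16:-→d17:-→d18:-→d19:-→d20:-→d21:-→d22:-→d23:-→d24:-→d25:-→d26:-→d27:-→d28:H6  best=H6
  + 93.109.128.0/19 (H6) depth=19
  + 140.194.0.0/16 (H5) depth=16
  - 0.0.0.0/0 clear@0
  ? 140.0.19.210  path d0:-→d1:-→d2:-→d3:-→d4:-→d5:-→d6:-→d7:H6→d8:-  best=H6
  + 93.109.134.0/24 (H0) depth=24
  + 140.194.136.0/21 (H2) depth=21
  ? 93.109.134.18  path d0:-→d1:-→d2:-→d3:-→d4:-→d5:-→d6:-→d7:-→d8:-→d9:-→d10:-→d11:-→d12:-→d13:-→d14:-→d15:-→d16:-→d17:-→d18:-→d19:H6→d20:-→d21:-→d22:-→d23:-→d24:H0  best=H0
  ? 140.194.136.11  path d0:-→d1:-→d2:-→d3:-→d4:-→d5:-→d6:-→d7:H6→d8:-→d9:-→d10:-→d11:-→d12:-→d13:-→d14:-→d15:-→d16:H5→d17:-→d18:-→d19:-→d20:-→d21:H2  best=H2

== LOOKUPS ==
["H6","H6","H6","H6","H6","H0","H2"]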